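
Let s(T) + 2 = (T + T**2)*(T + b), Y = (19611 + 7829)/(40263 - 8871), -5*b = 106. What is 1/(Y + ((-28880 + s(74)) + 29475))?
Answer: 1962/576109661 ≈ 3.4056e-6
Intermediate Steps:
b = -106/5 (b = -1/5*106 = -106/5 ≈ -21.200)
Y = 1715/1962 (Y = 27440/31392 = 27440*(1/31392) = 1715/1962 ≈ 0.87411)
s(T) = -2 + (-106/5 + T)*(T + T**2) (s(T) = -2 + (T + T**2)*(T - 106/5) = -2 + (T + T**2)*(-106/5 + T) = -2 + (-106/5 + T)*(T + T**2))
1/(Y + ((-28880 + s(74)) + 29475)) = 1/(1715/1962 + ((-28880 + (-2 + 74**3 - 106/5*74 - 101/5*74**2)) + 29475)) = 1/(1715/1962 + ((-28880 + (-2 + 405224 - 7844/5 - 101/5*5476)) + 29475)) = 1/(1715/1962 + ((-28880 + (-2 + 405224 - 7844/5 - 553076/5)) + 29475)) = 1/(1715/1962 + ((-28880 + 293038) + 29475)) = 1/(1715/1962 + (264158 + 29475)) = 1/(1715/1962 + 293633) = 1/(576109661/1962) = 1962/576109661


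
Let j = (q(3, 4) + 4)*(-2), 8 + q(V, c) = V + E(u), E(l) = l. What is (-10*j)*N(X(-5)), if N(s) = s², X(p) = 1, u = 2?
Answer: 20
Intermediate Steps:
q(V, c) = -6 + V (q(V, c) = -8 + (V + 2) = -8 + (2 + V) = -6 + V)
j = -2 (j = ((-6 + 3) + 4)*(-2) = (-3 + 4)*(-2) = 1*(-2) = -2)
(-10*j)*N(X(-5)) = -10*(-2)*1² = 20*1 = 20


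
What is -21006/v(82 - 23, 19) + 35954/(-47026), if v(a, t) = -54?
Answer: 9128580/23513 ≈ 388.24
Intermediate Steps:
-21006/v(82 - 23, 19) + 35954/(-47026) = -21006/(-54) + 35954/(-47026) = -21006*(-1/54) + 35954*(-1/47026) = 389 - 17977/23513 = 9128580/23513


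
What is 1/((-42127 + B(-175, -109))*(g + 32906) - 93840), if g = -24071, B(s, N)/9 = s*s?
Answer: 1/2062860990 ≈ 4.8476e-10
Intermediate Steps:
B(s, N) = 9*s² (B(s, N) = 9*(s*s) = 9*s²)
1/((-42127 + B(-175, -109))*(g + 32906) - 93840) = 1/((-42127 + 9*(-175)²)*(-24071 + 32906) - 93840) = 1/((-42127 + 9*30625)*8835 - 93840) = 1/((-42127 + 275625)*8835 - 93840) = 1/(233498*8835 - 93840) = 1/(2062954830 - 93840) = 1/2062860990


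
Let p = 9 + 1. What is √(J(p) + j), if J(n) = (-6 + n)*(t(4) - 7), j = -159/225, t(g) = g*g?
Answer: √7941/15 ≈ 5.9408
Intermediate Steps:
t(g) = g²
p = 10
j = -53/75 (j = -159*1/225 = -53/75 ≈ -0.70667)
J(n) = -54 + 9*n (J(n) = (-6 + n)*(4² - 7) = (-6 + n)*(16 - 7) = (-6 + n)*9 = -54 + 9*n)
√(J(p) + j) = √((-54 + 9*10) - 53/75) = √((-54 + 90) - 53/75) = √(36 - 53/75) = √(2647/75) = √7941/15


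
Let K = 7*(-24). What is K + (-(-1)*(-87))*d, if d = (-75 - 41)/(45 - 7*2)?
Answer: 4884/31 ≈ 157.55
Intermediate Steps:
K = -168
d = -116/31 (d = -116/(45 - 14) = -116/31 ≈ -3.7419)
K + (-(-1)*(-87))*d = -168 - (-1)*(-87)*(-116/31) = -168 - 1*87*(-116/31) = -168 - 87*(-116/31) = -168 + 10092/31 = 4884/31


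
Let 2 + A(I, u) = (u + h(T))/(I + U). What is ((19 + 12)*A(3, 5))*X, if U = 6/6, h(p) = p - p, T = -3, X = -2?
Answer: 93/2 ≈ 46.500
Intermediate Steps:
h(p) = 0
U = 1 (U = 6*(⅙) = 1)
A(I, u) = -2 + u/(1 + I) (A(I, u) = -2 + (u + 0)/(I + 1) = -2 + u/(1 + I))
((19 + 12)*A(3, 5))*X = ((19 + 12)*((-2 + 5 - 2*3)/(1 + 3)))*(-2) = (31*((-2 + 5 - 6)/4))*(-2) = (31*((¼)*(-3)))*(-2) = (31*(-¾))*(-2) = -93/4*(-2) = 93/2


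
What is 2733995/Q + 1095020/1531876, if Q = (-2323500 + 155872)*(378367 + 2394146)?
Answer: 1645205403357359665/2301558214828727916 ≈ 0.71482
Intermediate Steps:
Q = -6009776809164 (Q = -2167628*2772513 = -6009776809164)
2733995/Q + 1095020/1531876 = 2733995/(-6009776809164) + 1095020/1531876 = 2733995*(-1/6009776809164) + 1095020*(1/1531876) = -2733995/6009776809164 + 273755/382969 = 1645205403357359665/2301558214828727916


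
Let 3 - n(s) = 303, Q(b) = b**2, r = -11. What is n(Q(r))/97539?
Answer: -100/32513 ≈ -0.0030757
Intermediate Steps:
n(s) = -300 (n(s) = 3 - 1*303 = 3 - 303 = -300)
n(Q(r))/97539 = -300/97539 = -300*1/97539 = -100/32513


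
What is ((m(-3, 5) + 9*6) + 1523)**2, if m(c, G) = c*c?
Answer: 2515396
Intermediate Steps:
m(c, G) = c**2
((m(-3, 5) + 9*6) + 1523)**2 = (((-3)**2 + 9*6) + 1523)**2 = ((9 + 54) + 1523)**2 = (63 + 1523)**2 = 1586**2 = 2515396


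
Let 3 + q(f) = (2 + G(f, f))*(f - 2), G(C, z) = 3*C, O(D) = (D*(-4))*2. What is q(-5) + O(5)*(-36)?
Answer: 1528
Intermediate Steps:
O(D) = -8*D (O(D) = -4*D*2 = -8*D)
q(f) = -3 + (-2 + f)*(2 + 3*f) (q(f) = -3 + (2 + 3*f)*(f - 2) = -3 + (2 + 3*f)*(-2 + f) = -3 + (-2 + f)*(2 + 3*f))
q(-5) + O(5)*(-36) = (-7 - 4*(-5) + 3*(-5)²) - 8*5*(-36) = (-7 + 20 + 3*25) - 40*(-36) = (-7 + 20 + 75) + 1440 = 88 + 1440 = 1528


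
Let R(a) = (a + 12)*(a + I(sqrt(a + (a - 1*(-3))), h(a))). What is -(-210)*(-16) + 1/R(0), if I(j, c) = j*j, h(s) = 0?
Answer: -120959/36 ≈ -3360.0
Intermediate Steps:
I(j, c) = j**2
R(a) = (3 + 3*a)*(12 + a) (R(a) = (a + 12)*(a + (sqrt(a + (a - 1*(-3))))**2) = (12 + a)*(a + (sqrt(a + (a + 3)))**2) = (12 + a)*(a + (sqrt(a + (3 + a)))**2) = (12 + a)*(a + (sqrt(3 + 2*a))**2) = (12 + a)*(a + (3 + 2*a)) = (12 + a)*(3 + 3*a) = (3 + 3*a)*(12 + a))
-(-210)*(-16) + 1/R(0) = -(-210)*(-16) + 1/(36 + 3*0**2 + 39*0) = -70*48 + 1/(36 + 3*0 + 0) = -3360 + 1/(36 + 0 + 0) = -3360 + 1/36 = -120959/36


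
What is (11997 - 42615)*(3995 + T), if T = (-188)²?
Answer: -1204481502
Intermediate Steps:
T = 35344
(11997 - 42615)*(3995 + T) = (11997 - 42615)*(3995 + 35344) = -30618*39339 = -1204481502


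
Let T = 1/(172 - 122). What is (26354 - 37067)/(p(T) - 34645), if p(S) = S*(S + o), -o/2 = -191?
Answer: 26782500/86593399 ≈ 0.30929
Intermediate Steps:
o = 382 (o = -2*(-191) = 382)
T = 1/50 ≈ 0.020000
p(S) = S*(382 + S) (p(S) = S*(S + 382) = S*(382 + S))
(26354 - 37067)/(p(T) - 34645) = (26354 - 37067)/((382 + 1/50)/50 - 34645) = -10713/((1/50)*(19101/50) - 34645) = -10713/(19101/2500 - 34645) = -10713/(-86593399/2500) = -10713*(-2500/86593399) = 26782500/86593399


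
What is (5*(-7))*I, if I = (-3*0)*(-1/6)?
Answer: 0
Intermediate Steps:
I = 0 (I = 0*(-1*⅙) = 0*(-⅙) = 0)
(5*(-7))*I = (5*(-7))*0 = -35*0 = 0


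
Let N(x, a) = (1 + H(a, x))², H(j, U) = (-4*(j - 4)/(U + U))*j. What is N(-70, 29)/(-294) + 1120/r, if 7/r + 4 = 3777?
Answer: 4348295488/7203 ≈ 6.0368e+5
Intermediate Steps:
r = 1/539 (r = 7/(-4 + 3777) = 7/3773 = 7*(1/3773) = 1/539 ≈ 0.0018553)
H(j, U) = -2*j*(-4 + j)/U (H(j, U) = (-4*(-4 + j)/(2*U))*j = (-4*(-4 + j)*1/(2*U))*j = (-2*(-4 + j)/U)*j = -2*j*(-4 + j)/U)
N(x, a) = (1 + 2*a*(4 - a)/x)²
N(-70, 29)/(-294) + 1120/r = ((-1*(-70) + 2*29*(-4 + 29))²/(-70)²)/(-294) + 1120/(1/539) = ((70 + 2*29*25)²/4900)*(-1/294) + 1120*539 = ((70 + 1450)²/4900)*(-1/294) + 603680 = ((1/4900)*1520²)*(-1/294) + 603680 = ((1/4900)*2310400)*(-1/294) + 603680 = (23104/49)*(-1/294) + 603680 = -11552/7203 + 603680 = 4348295488/7203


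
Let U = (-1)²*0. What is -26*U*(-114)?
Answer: 0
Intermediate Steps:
U = 0 (U = 1*0 = 0)
-26*U*(-114) = -0*(-114) = -26*0 = 0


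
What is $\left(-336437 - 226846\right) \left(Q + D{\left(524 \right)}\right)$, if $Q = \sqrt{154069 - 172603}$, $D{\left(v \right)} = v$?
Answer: $-295160292 - 563283 i \sqrt{18534} \approx -2.9516 \cdot 10^{8} - 7.6685 \cdot 10^{7} i$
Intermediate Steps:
$Q = i \sqrt{18534}$ ($Q = \sqrt{-18534} = i \sqrt{18534} \approx 136.14 i$)
$\left(-336437 - 226846\right) \left(Q + D{\left(524 \right)}\right) = \left(-336437 - 226846\right) \left(i \sqrt{18534} + 524\right) = - 563283 \left(524 + i \sqrt{18534}\right) = -295160292 - 563283 i \sqrt{18534}$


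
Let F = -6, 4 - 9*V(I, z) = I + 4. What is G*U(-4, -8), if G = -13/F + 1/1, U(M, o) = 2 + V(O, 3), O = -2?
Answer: 190/27 ≈ 7.0370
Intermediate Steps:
V(I, z) = -I/9 (V(I, z) = 4/9 - (I + 4)/9 = 4/9 - (4 + I)/9 = 4/9 + (-4/9 - I/9) = -I/9)
U(M, o) = 20/9 (U(M, o) = 2 - 1/9*(-2) = 2 + 2/9 = 20/9)
G = 19/6 (G = -13/(-6) + 1/1 = -13*(-1/6) + 1*1 = 13/6 + 1 = 19/6 ≈ 3.1667)
G*U(-4, -8) = (19/6)*(20/9) = 190/27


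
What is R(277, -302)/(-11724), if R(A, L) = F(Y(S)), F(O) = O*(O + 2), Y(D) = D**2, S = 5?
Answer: -225/3908 ≈ -0.057574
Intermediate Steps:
F(O) = O*(2 + O)
R(A, L) = 675 (R(A, L) = 5**2*(2 + 5**2) = 25*(2 + 25) = 25*27 = 675)
R(277, -302)/(-11724) = 675/(-11724) = 675*(-1/11724) = -225/3908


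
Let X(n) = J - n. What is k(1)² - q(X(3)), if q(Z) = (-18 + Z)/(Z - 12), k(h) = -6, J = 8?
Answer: 239/7 ≈ 34.143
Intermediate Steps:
X(n) = 8 - n
q(Z) = (-18 + Z)/(-12 + Z)
k(1)² - q(X(3)) = (-6)² - (-18 + (8 - 1*3))/(-12 + (8 - 1*3)) = 36 - (-18 + (8 - 3))/(-12 + (8 - 3)) = 36 - (-18 + 5)/(-12 + 5) = 36 - (-13)/(-7) = 36 - (-1)*(-13)/7 = 36 - 1*13/7 = 36 - 13/7 = 239/7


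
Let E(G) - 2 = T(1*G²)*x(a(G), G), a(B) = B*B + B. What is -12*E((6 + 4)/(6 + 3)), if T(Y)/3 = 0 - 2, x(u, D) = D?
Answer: 56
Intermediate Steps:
a(B) = B + B² (a(B) = B² + B = B + B²)
T(Y) = -6 (T(Y) = 3*(0 - 2) = 3*(-2) = -6)
E(G) = 2 - 6*G
-12*E((6 + 4)/(6 + 3)) = -12*(2 - 6*(6 + 4)/(6 + 3)) = -12*(2 - 60/9) = -12*(2 - 6*10/9) = -12*(2 - 20/3) = -12*(-14/3) = 56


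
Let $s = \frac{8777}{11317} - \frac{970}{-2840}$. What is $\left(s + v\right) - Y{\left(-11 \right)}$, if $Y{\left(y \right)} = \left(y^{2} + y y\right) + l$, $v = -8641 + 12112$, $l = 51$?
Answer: $\frac{10217771401}{3214028} \approx 3179.1$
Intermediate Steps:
$s = \frac{3590417}{3214028}$ ($s = 8777 \cdot \frac{1}{11317} - - \frac{97}{284} = \frac{8777}{11317} + \frac{97}{284} = \frac{3590417}{3214028} \approx 1.1171$)
$v = 3471$
$Y{\left(y \right)} = 51 + 2 y^{2}$ ($Y{\left(y \right)} = \left(y^{2} + y y\right) + 51 = \left(y^{2} + y^{2}\right) + 51 = 2 y^{2} + 51 = 51 + 2 y^{2}$)
$\left(s + v\right) - Y{\left(-11 \right)} = \left(\frac{3590417}{3214028} + 3471\right) - \left(51 + 2 \left(-11\right)^{2}\right) = \frac{11159481605}{3214028} - \left(51 + 2 \cdot 121\right) = \frac{11159481605}{3214028} - \left(51 + 242\right) = \frac{11159481605}{3214028} - 293 = \frac{10217771401}{3214028}$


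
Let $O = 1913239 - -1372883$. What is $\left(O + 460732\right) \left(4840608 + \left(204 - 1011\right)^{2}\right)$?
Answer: $20577186367878$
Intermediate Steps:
$O = 3286122$ ($O = 1913239 + 1372883 = 3286122$)
$\left(O + 460732\right) \left(4840608 + \left(204 - 1011\right)^{2}\right) = \left(3286122 + 460732\right) \left(4840608 + \left(204 - 1011\right)^{2}\right) = 3746854 \left(4840608 + \left(-807\right)^{2}\right) = 3746854 \left(4840608 + 651249\right) = 3746854 \cdot 5491857 = 20577186367878$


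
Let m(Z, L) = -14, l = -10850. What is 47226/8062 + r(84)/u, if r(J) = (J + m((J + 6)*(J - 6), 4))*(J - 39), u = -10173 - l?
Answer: 28683651/2728987 ≈ 10.511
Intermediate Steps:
u = 677 (u = -10173 - 1*(-10850) = -10173 + 10850 = 677)
r(J) = (-39 + J)*(-14 + J) (r(J) = (J - 14)*(J - 39) = (-14 + J)*(-39 + J) = (-39 + J)*(-14 + J))
47226/8062 + r(84)/u = 47226/8062 + (546 + 84**2 - 53*84)/677 = 47226*(1/8062) + (546 + 7056 - 4452)*(1/677) = 23613/4031 + 3150*(1/677) = 23613/4031 + 3150/677 = 28683651/2728987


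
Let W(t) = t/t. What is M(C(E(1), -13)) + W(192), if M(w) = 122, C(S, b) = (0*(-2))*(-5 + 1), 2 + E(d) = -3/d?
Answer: 123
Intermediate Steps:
E(d) = -2 - 3/d
C(S, b) = 0 (C(S, b) = 0*(-4) = 0)
W(t) = 1
M(C(E(1), -13)) + W(192) = 122 + 1 = 123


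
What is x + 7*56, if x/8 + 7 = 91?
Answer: 1064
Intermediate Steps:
x = 672 (x = -56 + 8*91 = -56 + 728 = 672)
x + 7*56 = 672 + 7*56 = 672 + 392 = 1064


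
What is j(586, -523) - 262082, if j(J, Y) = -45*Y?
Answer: -238547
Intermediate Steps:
j(586, -523) - 262082 = -45*(-523) - 262082 = 23535 - 262082 = -238547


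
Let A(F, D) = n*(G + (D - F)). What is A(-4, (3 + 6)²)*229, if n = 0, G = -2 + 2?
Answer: 0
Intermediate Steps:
G = 0
A(F, D) = 0 (A(F, D) = 0*(0 + (D - F)) = 0*(D - F) = 0)
A(-4, (3 + 6)²)*229 = 0*229 = 0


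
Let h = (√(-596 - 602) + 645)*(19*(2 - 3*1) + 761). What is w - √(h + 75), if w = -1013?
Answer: -1013 - √(478665 + 742*I*√1198) ≈ -1705.1 - 18.554*I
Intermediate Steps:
h = 478590 + 742*I*√1198 (h = (√(-1198) + 645)*(19*(2 - 3) + 761) = (I*√1198 + 645)*(19*(-1) + 761) = (645 + I*√1198)*(-19 + 761) = (645 + I*√1198)*742 = 478590 + 742*I*√1198 ≈ 4.7859e+5 + 25682.0*I)
w - √(h + 75) = -1013 - √((478590 + 742*I*√1198) + 75) = -1013 - √(478665 + 742*I*√1198)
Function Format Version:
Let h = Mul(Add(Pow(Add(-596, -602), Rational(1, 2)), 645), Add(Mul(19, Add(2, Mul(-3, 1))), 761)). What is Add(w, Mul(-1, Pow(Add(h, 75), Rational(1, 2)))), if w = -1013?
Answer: Add(-1013, Mul(-1, Pow(Add(478665, Mul(742, I, Pow(1198, Rational(1, 2)))), Rational(1, 2)))) ≈ Add(-1705.1, Mul(-18.554, I))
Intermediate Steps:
h = Add(478590, Mul(742, I, Pow(1198, Rational(1, 2)))) (h = Mul(Add(Pow(-1198, Rational(1, 2)), 645), Add(Mul(19, Add(2, -3)), 761)) = Mul(Add(Mul(I, Pow(1198, Rational(1, 2))), 645), Add(Mul(19, -1), 761)) = Mul(Add(645, Mul(I, Pow(1198, Rational(1, 2)))), Add(-19, 761)) = Mul(Add(645, Mul(I, Pow(1198, Rational(1, 2)))), 742) = Add(478590, Mul(742, I, Pow(1198, Rational(1, 2)))) ≈ Add(4.7859e+5, Mul(25682., I)))
Add(w, Mul(-1, Pow(Add(h, 75), Rational(1, 2)))) = Add(-1013, Mul(-1, Pow(Add(Add(478590, Mul(742, I, Pow(1198, Rational(1, 2)))), 75), Rational(1, 2)))) = Add(-1013, Mul(-1, Pow(Add(478665, Mul(742, I, Pow(1198, Rational(1, 2)))), Rational(1, 2))))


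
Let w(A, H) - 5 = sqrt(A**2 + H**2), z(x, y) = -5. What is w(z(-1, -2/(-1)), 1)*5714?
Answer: 28570 + 5714*sqrt(26) ≈ 57706.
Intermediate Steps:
w(A, H) = 5 + sqrt(A**2 + H**2)
w(z(-1, -2/(-1)), 1)*5714 = (5 + sqrt((-5)**2 + 1**2))*5714 = (5 + sqrt(25 + 1))*5714 = (5 + sqrt(26))*5714 = 28570 + 5714*sqrt(26)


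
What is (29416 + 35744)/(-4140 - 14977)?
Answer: -65160/19117 ≈ -3.4085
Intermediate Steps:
(29416 + 35744)/(-4140 - 14977) = 65160/(-19117) = 65160*(-1/19117) = -65160/19117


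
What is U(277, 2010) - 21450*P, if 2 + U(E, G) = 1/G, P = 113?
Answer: -4871942519/2010 ≈ -2.4239e+6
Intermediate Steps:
U(E, G) = -2 + 1/G
U(277, 2010) - 21450*P = (-2 + 1/2010) - 21450*113 = (-2 + 1/2010) - 1*2423850 = -4019/2010 - 2423850 = -4871942519/2010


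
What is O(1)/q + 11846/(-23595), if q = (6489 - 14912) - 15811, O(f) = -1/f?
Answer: -95684123/190600410 ≈ -0.50201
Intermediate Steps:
q = -24234 (q = -8423 - 15811 = -24234)
O(1)/q + 11846/(-23595) = -1/1/(-24234) + 11846/(-23595) = -1*1*(-1/24234) + 11846*(-1/23595) = -1*(-1/24234) - 11846/23595 = 1/24234 - 11846/23595 = -95684123/190600410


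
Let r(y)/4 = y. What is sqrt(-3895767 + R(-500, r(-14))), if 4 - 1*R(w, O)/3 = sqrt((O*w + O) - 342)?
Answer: sqrt(-3895755 - 3*sqrt(27602)) ≈ 1973.9*I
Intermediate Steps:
r(y) = 4*y
R(w, O) = 12 - 3*sqrt(-342 + O + O*w) (R(w, O) = 12 - 3*sqrt((O*w + O) - 342) = 12 - 3*sqrt((O + O*w) - 342) = 12 - 3*sqrt(-342 + O + O*w))
sqrt(-3895767 + R(-500, r(-14))) = sqrt(-3895767 + (12 - 3*sqrt(-342 + 4*(-14) + (4*(-14))*(-500)))) = sqrt(-3895767 + (12 - 3*sqrt(-342 - 56 - 56*(-500)))) = sqrt(-3895767 + (12 - 3*sqrt(-342 - 56 + 28000))) = sqrt(-3895767 + (12 - 3*sqrt(27602))) = sqrt(-3895755 - 3*sqrt(27602))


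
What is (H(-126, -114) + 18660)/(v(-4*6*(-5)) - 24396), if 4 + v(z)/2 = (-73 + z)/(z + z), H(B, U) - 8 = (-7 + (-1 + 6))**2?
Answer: -2240640/2928433 ≈ -0.76513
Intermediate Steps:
H(B, U) = 12 (H(B, U) = 8 + (-7 + (-1 + 6))**2 = 8 + (-7 + 5)**2 = 8 + (-2)**2 = 8 + 4 = 12)
v(z) = -8 + (-73 + z)/z (v(z) = -8 + 2*((-73 + z)/(z + z)) = -8 + 2*((-73 + z)/((2*z))) = -8 + 2*((-73 + z)*(1/(2*z))) = -8 + 2*((-73 + z)/(2*z)) = -8 + (-73 + z)/z)
(H(-126, -114) + 18660)/(v(-4*6*(-5)) - 24396) = (12 + 18660)/((-7 - 73/(-4*6*(-5))) - 24396) = 18672/((-7 - 73/((-24*(-5)))) - 24396) = 18672/((-7 - 73/120) - 24396) = 18672/(-913/120 - 24396) = 18672/(-2928433/120) = 18672*(-120/2928433) = -2240640/2928433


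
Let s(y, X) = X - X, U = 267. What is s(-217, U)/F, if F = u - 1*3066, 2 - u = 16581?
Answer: 0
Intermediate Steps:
u = -16579 (u = 2 - 1*16581 = 2 - 16581 = -16579)
s(y, X) = 0
F = -19645 (F = -16579 - 1*3066 = -16579 - 3066 = -19645)
s(-217, U)/F = 0/(-19645) = 0*(-1/19645) = 0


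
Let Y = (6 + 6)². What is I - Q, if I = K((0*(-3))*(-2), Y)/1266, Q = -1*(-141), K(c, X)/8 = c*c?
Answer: -141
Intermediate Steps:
Y = 144 (Y = 12² = 144)
K(c, X) = 8*c² (K(c, X) = 8*(c*c) = 8*c²)
Q = 141
I = 0 (I = (8*((0*(-3))*(-2))²)/1266 = (8*(0*(-2))²)*(1/1266) = (8*0²)*(1/1266) = (8*0)*(1/1266) = 0*(1/1266) = 0)
I - Q = 0 - 1*141 = 0 - 141 = -141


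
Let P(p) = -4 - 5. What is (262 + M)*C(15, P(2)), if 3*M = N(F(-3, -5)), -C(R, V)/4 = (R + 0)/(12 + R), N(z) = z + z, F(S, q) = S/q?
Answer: -5248/9 ≈ -583.11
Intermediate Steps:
N(z) = 2*z
P(p) = -9
C(R, V) = -4*R/(12 + R) (C(R, V) = -4*(R + 0)/(12 + R) = -4*R/(12 + R))
M = 2/5 (M = (2*(-3/(-5)))/3 = (2*(-3*(-1/5)))/3 = (2*(3/5))/3 = (1/3)*(6/5) = 2/5 ≈ 0.40000)
(262 + M)*C(15, P(2)) = (262 + 2/5)*(-4*15/(12 + 15)) = 1312*(-4*15/27)/5 = 1312*(-4*15*1/27)/5 = (1312/5)*(-20/9) = -5248/9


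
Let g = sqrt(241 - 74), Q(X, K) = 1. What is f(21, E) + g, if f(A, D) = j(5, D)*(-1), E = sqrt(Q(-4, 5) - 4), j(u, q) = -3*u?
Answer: 15 + sqrt(167) ≈ 27.923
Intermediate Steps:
g = sqrt(167) ≈ 12.923
E = I*sqrt(3) (E = sqrt(1 - 4) = sqrt(-3) = I*sqrt(3) ≈ 1.732*I)
f(A, D) = 15 (f(A, D) = -3*5*(-1) = -15*(-1) = 15)
f(21, E) + g = 15 + sqrt(167)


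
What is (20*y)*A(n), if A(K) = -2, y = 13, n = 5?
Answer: -520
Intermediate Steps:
(20*y)*A(n) = (20*13)*(-2) = 260*(-2) = -520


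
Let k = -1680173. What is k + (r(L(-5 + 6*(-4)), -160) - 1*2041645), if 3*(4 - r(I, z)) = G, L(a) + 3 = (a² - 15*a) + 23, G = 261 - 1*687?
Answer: -3721672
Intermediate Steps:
G = -426 (G = 261 - 687 = -426)
L(a) = 20 + a² - 15*a (L(a) = -3 + ((a² - 15*a) + 23) = -3 + (23 + a² - 15*a) = 20 + a² - 15*a)
r(I, z) = 146 (r(I, z) = 4 - ⅓*(-426) = 4 + 142 = 146)
k + (r(L(-5 + 6*(-4)), -160) - 1*2041645) = -1680173 + (146 - 1*2041645) = -1680173 + (146 - 2041645) = -1680173 - 2041499 = -3721672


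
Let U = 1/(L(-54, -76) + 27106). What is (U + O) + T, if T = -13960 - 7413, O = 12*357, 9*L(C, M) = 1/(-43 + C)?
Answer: -404386182920/23663537 ≈ -17089.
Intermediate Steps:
L(C, M) = 1/(9*(-43 + C))
O = 4284
U = 873/23663537 (U = 1/(1/(9*(-43 - 54)) + 27106) = 1/((1/9)/(-97) + 27106) = 1/((1/9)*(-1/97) + 27106) = 1/(-1/873 + 27106) = 1/(23663537/873) = 873/23663537 ≈ 3.6892e-5)
T = -21373
(U + O) + T = (873/23663537 + 4284) - 21373 = 101374593381/23663537 - 21373 = -404386182920/23663537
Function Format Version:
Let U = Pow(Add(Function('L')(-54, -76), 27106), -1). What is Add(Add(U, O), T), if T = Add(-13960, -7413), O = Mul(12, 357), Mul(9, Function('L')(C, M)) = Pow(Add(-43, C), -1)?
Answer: Rational(-404386182920, 23663537) ≈ -17089.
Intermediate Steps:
Function('L')(C, M) = Mul(Rational(1, 9), Pow(Add(-43, C), -1))
O = 4284
U = Rational(873, 23663537) (U = Pow(Add(Mul(Rational(1, 9), Pow(Add(-43, -54), -1)), 27106), -1) = Pow(Add(Mul(Rational(1, 9), Pow(-97, -1)), 27106), -1) = Pow(Add(Mul(Rational(1, 9), Rational(-1, 97)), 27106), -1) = Pow(Add(Rational(-1, 873), 27106), -1) = Pow(Rational(23663537, 873), -1) = Rational(873, 23663537) ≈ 3.6892e-5)
T = -21373
Add(Add(U, O), T) = Add(Add(Rational(873, 23663537), 4284), -21373) = Add(Rational(101374593381, 23663537), -21373) = Rational(-404386182920, 23663537)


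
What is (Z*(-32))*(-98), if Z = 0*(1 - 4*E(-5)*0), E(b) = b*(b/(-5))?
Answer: 0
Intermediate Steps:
E(b) = -b²/5 (E(b) = b*(b*(-⅕)) = b*(-b/5) = -b²/5)
Z = 0 (Z = 0*(1 - (-4)*(-5)²/5*0) = 0*(1 - (-4)*25/5*0) = 0*(1 - 4*(-5)*0) = 0*(1 + 20*0) = 0*(1 + 0) = 0*1 = 0)
(Z*(-32))*(-98) = (0*(-32))*(-98) = 0*(-98) = 0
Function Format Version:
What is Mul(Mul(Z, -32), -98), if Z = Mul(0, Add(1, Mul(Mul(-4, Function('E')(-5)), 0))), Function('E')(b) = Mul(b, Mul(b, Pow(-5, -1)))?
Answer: 0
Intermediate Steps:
Function('E')(b) = Mul(Rational(-1, 5), Pow(b, 2)) (Function('E')(b) = Mul(b, Mul(b, Rational(-1, 5))) = Mul(b, Mul(Rational(-1, 5), b)) = Mul(Rational(-1, 5), Pow(b, 2)))
Z = 0 (Z = Mul(0, Add(1, Mul(Mul(-4, Mul(Rational(-1, 5), Pow(-5, 2))), 0))) = Mul(0, Add(1, Mul(Mul(-4, Mul(Rational(-1, 5), 25)), 0))) = Mul(0, Add(1, Mul(Mul(-4, -5), 0))) = Mul(0, Add(1, Mul(20, 0))) = Mul(0, Add(1, 0)) = Mul(0, 1) = 0)
Mul(Mul(Z, -32), -98) = Mul(Mul(0, -32), -98) = Mul(0, -98) = 0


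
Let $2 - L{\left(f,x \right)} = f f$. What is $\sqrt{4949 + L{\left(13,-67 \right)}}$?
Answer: $\sqrt{4782} \approx 69.152$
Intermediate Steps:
$L{\left(f,x \right)} = 2 - f^{2}$ ($L{\left(f,x \right)} = 2 - f f = 2 - f^{2}$)
$\sqrt{4949 + L{\left(13,-67 \right)}} = \sqrt{4949 + \left(2 - 13^{2}\right)} = \sqrt{4949 + \left(2 - 169\right)} = \sqrt{4949 - 167} = \sqrt{4782}$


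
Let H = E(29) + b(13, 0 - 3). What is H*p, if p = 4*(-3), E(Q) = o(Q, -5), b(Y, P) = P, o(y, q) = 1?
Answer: 24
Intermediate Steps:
E(Q) = 1
H = -2 (H = 1 + (0 - 3) = 1 - 3 = -2)
p = -12
H*p = -2*(-12) = 24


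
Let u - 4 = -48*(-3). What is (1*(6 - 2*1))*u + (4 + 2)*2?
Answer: 604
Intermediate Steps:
u = 148 (u = 4 - 48*(-3) = 4 + 144 = 148)
(1*(6 - 2*1))*u + (4 + 2)*2 = (1*(6 - 2*1))*148 + (4 + 2)*2 = (1*(6 - 2))*148 + 6*2 = (1*4)*148 + 12 = 4*148 + 12 = 592 + 12 = 604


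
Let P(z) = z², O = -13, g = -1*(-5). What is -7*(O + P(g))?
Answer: -84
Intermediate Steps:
g = 5
-7*(O + P(g)) = -7*(-13 + 5²) = -7*(-13 + 25) = -7*12 = -84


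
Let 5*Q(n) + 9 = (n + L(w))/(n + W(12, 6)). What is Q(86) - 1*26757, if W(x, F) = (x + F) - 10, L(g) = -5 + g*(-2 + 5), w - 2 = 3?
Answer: -1257654/47 ≈ -26759.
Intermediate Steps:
w = 5 (w = 2 + 3 = 5)
L(g) = -5 + 3*g (L(g) = -5 + g*3 = -5 + 3*g)
W(x, F) = -10 + F + x (W(x, F) = (F + x) - 10 = -10 + F + x)
Q(n) = -9/5 + (10 + n)/(5*(8 + n)) (Q(n) = -9/5 + ((n + (-5 + 3*5))/(n + (-10 + 6 + 12)))/5 = -9/5 + ((n + (-5 + 15))/(n + 8))/5 = -9/5 + ((n + 10)/(8 + n))/5 = -9/5 + ((10 + n)/(8 + n))/5 = -9/5 + (10 + n)/(5*(8 + n)))
Q(86) - 1*26757 = 2*(-31 - 4*86)/(5*(8 + 86)) - 1*26757 = (⅖)*(-31 - 344)/94 - 26757 = (⅖)*(1/94)*(-375) - 26757 = -75/47 - 26757 = -1257654/47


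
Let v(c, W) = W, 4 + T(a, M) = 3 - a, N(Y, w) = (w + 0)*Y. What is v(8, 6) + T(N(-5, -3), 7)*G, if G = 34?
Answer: -538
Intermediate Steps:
N(Y, w) = Y*w (N(Y, w) = w*Y = Y*w)
T(a, M) = -1 - a (T(a, M) = -4 + (3 - a) = -1 - a)
v(8, 6) + T(N(-5, -3), 7)*G = 6 + (-1 - (-5)*(-3))*34 = 6 + (-1 - 1*15)*34 = 6 + (-1 - 15)*34 = 6 - 16*34 = 6 - 544 = -538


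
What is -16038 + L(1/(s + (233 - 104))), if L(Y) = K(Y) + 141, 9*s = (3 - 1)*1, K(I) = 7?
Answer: -15890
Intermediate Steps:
s = 2/9 (s = ((3 - 1)*1)/9 = (2*1)/9 = (⅑)*2 = 2/9 ≈ 0.22222)
L(Y) = 148 (L(Y) = 7 + 141 = 148)
-16038 + L(1/(s + (233 - 104))) = -16038 + 148 = -15890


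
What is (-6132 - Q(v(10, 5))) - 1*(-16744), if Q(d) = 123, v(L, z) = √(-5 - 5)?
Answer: 10489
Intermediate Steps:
v(L, z) = I*√10 (v(L, z) = √(-10) = I*√10)
(-6132 - Q(v(10, 5))) - 1*(-16744) = (-6132 - 1*123) - 1*(-16744) = (-6132 - 123) + 16744 = -6255 + 16744 = 10489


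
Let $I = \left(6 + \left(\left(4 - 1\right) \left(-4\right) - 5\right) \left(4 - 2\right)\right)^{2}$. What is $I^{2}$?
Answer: $614656$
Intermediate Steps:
$I = 784$ ($I = \left(6 + \left(3 \left(-4\right) - 5\right) 2\right)^{2} = \left(6 + \left(-12 - 5\right) 2\right)^{2} = \left(6 - 34\right)^{2} = \left(-28\right)^{2} = 784$)
$I^{2} = 784^{2} = 614656$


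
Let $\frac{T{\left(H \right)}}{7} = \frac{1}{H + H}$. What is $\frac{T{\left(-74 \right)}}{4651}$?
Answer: $- \frac{7}{688348} \approx -1.0169 \cdot 10^{-5}$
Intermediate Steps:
$T{\left(H \right)} = \frac{7}{2 H}$ ($T{\left(H \right)} = \frac{7}{H + H} = \frac{7}{2 H}$)
$\frac{T{\left(-74 \right)}}{4651} = \frac{\frac{7}{2} \frac{1}{-74}}{4651} = \frac{7}{2} \left(- \frac{1}{74}\right) \frac{1}{4651} = \left(- \frac{7}{148}\right) \frac{1}{4651} = - \frac{7}{688348}$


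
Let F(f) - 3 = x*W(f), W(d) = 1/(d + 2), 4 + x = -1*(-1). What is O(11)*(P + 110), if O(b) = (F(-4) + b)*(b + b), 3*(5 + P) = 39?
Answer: 40238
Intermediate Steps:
x = -3 (x = -4 - 1*(-1) = -4 + 1 = -3)
P = 8 (P = -5 + (1/3)*39 = -5 + 13 = 8)
W(d) = 1/(2 + d)
F(f) = 3 - 3/(2 + f)
O(b) = 2*b*(9/2 + b) (O(b) = (3*(1 - 4)/(2 - 4) + b)*(b + b) = (3*(-3)/(-2) + b)*(2*b) = (3*(-1/2)*(-3) + b)*(2*b) = (9/2 + b)*(2*b) = 2*b*(9/2 + b))
O(11)*(P + 110) = (11*(9 + 2*11))*(8 + 110) = (11*(9 + 22))*118 = (11*31)*118 = 341*118 = 40238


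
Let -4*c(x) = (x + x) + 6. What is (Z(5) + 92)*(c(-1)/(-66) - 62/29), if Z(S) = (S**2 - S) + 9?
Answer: -44693/174 ≈ -256.86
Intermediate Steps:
c(x) = -3/2 - x/2 (c(x) = -((x + x) + 6)/4 = -(2*x + 6)/4 = -(6 + 2*x)/4 = -3/2 - x/2)
Z(S) = 9 + S**2 - S
(Z(5) + 92)*(c(-1)/(-66) - 62/29) = ((9 + 5**2 - 1*5) + 92)*((-3/2 - 1/2*(-1))/(-66) - 62/29) = ((9 + 25 - 5) + 92)*((-3/2 + 1/2)*(-1/66) - 62*1/29) = (29 + 92)*(-1*(-1/66) - 62/29) = 121*(1/66 - 62/29) = 121*(-4063/1914) = -44693/174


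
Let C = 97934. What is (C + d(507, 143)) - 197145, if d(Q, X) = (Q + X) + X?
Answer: -98418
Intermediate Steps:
d(Q, X) = Q + 2*X
(C + d(507, 143)) - 197145 = (97934 + (507 + 2*143)) - 197145 = (97934 + (507 + 286)) - 197145 = (97934 + 793) - 197145 = 98727 - 197145 = -98418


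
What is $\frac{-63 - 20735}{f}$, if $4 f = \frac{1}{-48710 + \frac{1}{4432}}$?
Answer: $\frac{2244964394881}{554} \approx 4.0523 \cdot 10^{9}$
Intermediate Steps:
$f = - \frac{1108}{215882719}$ ($f = \frac{1}{4 \left(-48710 + \frac{1}{4432}\right)} = \frac{1}{4 \left(- \frac{215882719}{4432}\right)} = \frac{1}{4} \left(- \frac{4432}{215882719}\right) = - \frac{1108}{215882719} \approx -5.1324 \cdot 10^{-6}$)
$\frac{-63 - 20735}{f} = \frac{-63 - 20735}{- \frac{1108}{215882719}} = \left(-63 - 20735\right) \left(- \frac{215882719}{1108}\right) = \left(-20798\right) \left(- \frac{215882719}{1108}\right) = \frac{2244964394881}{554}$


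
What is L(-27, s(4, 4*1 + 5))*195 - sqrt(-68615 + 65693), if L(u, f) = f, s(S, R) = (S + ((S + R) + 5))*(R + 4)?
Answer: 55770 - I*sqrt(2922) ≈ 55770.0 - 54.056*I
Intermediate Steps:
s(S, R) = (4 + R)*(5 + R + 2*S) (s(S, R) = (S + ((R + S) + 5))*(4 + R) = (S + (5 + R + S))*(4 + R) = (5 + R + 2*S)*(4 + R) = (4 + R)*(5 + R + 2*S))
L(-27, s(4, 4*1 + 5))*195 - sqrt(-68615 + 65693) = (20 + (4*1 + 5)**2 + 8*4 + 9*(4*1 + 5) + 2*(4*1 + 5)*4)*195 - sqrt(-68615 + 65693) = (20 + (4 + 5)**2 + 32 + 9*(4 + 5) + 2*(4 + 5)*4)*195 - sqrt(-2922) = (20 + 9**2 + 32 + 9*9 + 2*9*4)*195 - I*sqrt(2922) = (20 + 81 + 32 + 81 + 72)*195 - I*sqrt(2922) = 286*195 - I*sqrt(2922) = 55770 - I*sqrt(2922)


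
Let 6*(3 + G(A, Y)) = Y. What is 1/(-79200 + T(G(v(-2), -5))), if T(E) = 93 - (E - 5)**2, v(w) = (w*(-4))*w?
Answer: -36/2850661 ≈ -1.2629e-5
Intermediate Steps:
v(w) = -4*w**2 (v(w) = (-4*w)*w = -4*w**2)
G(A, Y) = -3 + Y/6
T(E) = 93 - (-5 + E)**2
1/(-79200 + T(G(v(-2), -5))) = 1/(-79200 + (93 - (-5 + (-3 + (1/6)*(-5)))**2)) = 1/(-79200 + (93 - (-5 + (-3 - 5/6))**2)) = 1/(-79200 + (93 - (-5 - 23/6)**2)) = 1/(-79200 + (93 - (-53/6)**2)) = 1/(-79200 + (93 - 1*2809/36)) = 1/(-79200 + (93 - 2809/36)) = 1/(-79200 + 539/36) = 1/(-2850661/36) = -36/2850661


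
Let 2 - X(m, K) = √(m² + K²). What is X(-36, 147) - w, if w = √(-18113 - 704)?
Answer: 2 - 3*√2545 - I*√18817 ≈ -149.34 - 137.18*I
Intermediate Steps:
w = I*√18817 (w = √(-18817) = I*√18817 ≈ 137.18*I)
X(m, K) = 2 - √(K² + m²) (X(m, K) = 2 - √(m² + K²) = 2 - √(K² + m²))
X(-36, 147) - w = (2 - √(147² + (-36)²)) - I*√18817 = (2 - √(21609 + 1296)) - I*√18817 = (2 - √22905) - I*√18817 = (2 - 3*√2545) - I*√18817 = 2 - 3*√2545 - I*√18817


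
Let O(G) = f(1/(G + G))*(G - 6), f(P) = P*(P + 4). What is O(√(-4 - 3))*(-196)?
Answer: -434 - 329*I*√7 ≈ -434.0 - 870.45*I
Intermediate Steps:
f(P) = P*(4 + P)
O(G) = (-6 + G)*(4 + 1/(2*G))/(2*G) (O(G) = ((4 + 1/(G + G))/(G + G))*(G - 6) = ((4 + 1/(2*G))/((2*G)))*(-6 + G) = ((1/(2*G))*(4 + 1/(2*G)))*(-6 + G) = ((4 + 1/(2*G))/(2*G))*(-6 + G) = (-6 + G)*(4 + 1/(2*G))/(2*G))
O(√(-4 - 3))*(-196) = ((1 + 8*√(-4 - 3))*(-6 + √(-4 - 3))/(4*(√(-4 - 3))²))*(-196) = ((1 + 8*√(-7))*(-6 + √(-7))/(4*(√(-7))²))*(-196) = ((1 + 8*(I*√7))*(-6 + I*√7)/(4*(I*√7)²))*(-196) = ((¼)*(-⅐)*(1 + 8*I*√7)*(-6 + I*√7))*(-196) = -(1 + 8*I*√7)*(-6 + I*√7)/28*(-196) = 7*(1 + 8*I*√7)*(-6 + I*√7)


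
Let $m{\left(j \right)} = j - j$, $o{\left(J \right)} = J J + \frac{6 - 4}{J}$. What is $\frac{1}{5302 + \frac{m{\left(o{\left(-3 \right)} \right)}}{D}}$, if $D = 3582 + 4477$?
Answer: $\frac{1}{5302} \approx 0.00018861$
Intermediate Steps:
$o{\left(J \right)} = J^{2} + \frac{2}{J}$
$D = 8059$
$m{\left(j \right)} = 0$
$\frac{1}{5302 + \frac{m{\left(o{\left(-3 \right)} \right)}}{D}} = \frac{1}{5302 + \frac{0}{8059}} = \frac{1}{5302 + 0 \cdot \frac{1}{8059}} = \frac{1}{5302 + 0} = \frac{1}{5302}$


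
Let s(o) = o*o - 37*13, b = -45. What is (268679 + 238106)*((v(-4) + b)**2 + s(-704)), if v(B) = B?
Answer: 252143781760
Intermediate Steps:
s(o) = -481 + o**2 (s(o) = o**2 - 481 = -481 + o**2)
(268679 + 238106)*((v(-4) + b)**2 + s(-704)) = (268679 + 238106)*((-4 - 45)**2 + (-481 + (-704)**2)) = 506785*((-49)**2 + (-481 + 495616)) = 506785*(2401 + 495135) = 506785*497536 = 252143781760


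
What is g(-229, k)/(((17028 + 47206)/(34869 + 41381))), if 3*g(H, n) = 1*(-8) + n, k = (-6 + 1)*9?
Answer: -2020625/96351 ≈ -20.971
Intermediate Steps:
k = -45 (k = -5*9 = -45)
g(H, n) = -8/3 + n/3 (g(H, n) = (1*(-8) + n)/3 = (-8 + n)/3 = -8/3 + n/3)
g(-229, k)/(((17028 + 47206)/(34869 + 41381))) = (-8/3 + (⅓)*(-45))/(((17028 + 47206)/(34869 + 41381))) = (-8/3 - 15)/((64234/76250)) = -53/(3*(64234*(1/76250))) = -53/(3*32117/38125) = -53/3*38125/32117 = -2020625/96351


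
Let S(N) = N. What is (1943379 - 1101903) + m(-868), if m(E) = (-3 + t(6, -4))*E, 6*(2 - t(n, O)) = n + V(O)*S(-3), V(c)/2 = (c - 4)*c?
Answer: 815436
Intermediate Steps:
V(c) = 2*c*(-4 + c) (V(c) = 2*((c - 4)*c) = 2*((-4 + c)*c) = 2*(c*(-4 + c)) = 2*c*(-4 + c))
t(n, O) = 2 - n/6 + O*(-4 + O) (t(n, O) = 2 - (n + (2*O*(-4 + O))*(-3))/6 = 2 - (n - 6*O*(-4 + O))/6 = 2 + (-n/6 + O*(-4 + O)) = 2 - n/6 + O*(-4 + O))
m(E) = 30*E (m(E) = (-3 + (2 - 1/6*6 - 4*(-4 - 4)))*E = (-3 + (2 - 1 - 4*(-8)))*E = (-3 + (2 - 1 + 32))*E = (-3 + 33)*E = 30*E)
(1943379 - 1101903) + m(-868) = (1943379 - 1101903) + 30*(-868) = 841476 - 26040 = 815436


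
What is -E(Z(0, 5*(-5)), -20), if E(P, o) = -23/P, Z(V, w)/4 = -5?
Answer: -23/20 ≈ -1.1500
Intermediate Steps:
Z(V, w) = -20 (Z(V, w) = 4*(-5) = -20)
-E(Z(0, 5*(-5)), -20) = -(-23)/(-20) = -(-23)*(-1)/20 = -1*23/20 = -23/20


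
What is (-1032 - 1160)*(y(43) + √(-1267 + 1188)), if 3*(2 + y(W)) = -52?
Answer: 127136/3 - 2192*I*√79 ≈ 42379.0 - 19483.0*I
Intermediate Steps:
y(W) = -58/3 (y(W) = -2 + (⅓)*(-52) = -2 - 52/3 = -58/3)
(-1032 - 1160)*(y(43) + √(-1267 + 1188)) = (-1032 - 1160)*(-58/3 + √(-1267 + 1188)) = -2192*(-58/3 + √(-79)) = -2192*(-58/3 + I*√79) = 127136/3 - 2192*I*√79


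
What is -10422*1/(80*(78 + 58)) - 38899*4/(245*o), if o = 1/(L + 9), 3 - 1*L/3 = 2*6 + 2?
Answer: 580381059/38080 ≈ 15241.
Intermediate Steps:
L = -33 (L = 9 - 3*(2*6 + 2) = 9 - 3*(12 + 2) = 9 - 3*14 = 9 - 42 = -33)
o = -1/24 (o = 1/(-33 + 9) = 1/(-24) = -1/24 ≈ -0.041667)
-10422*1/(80*(78 + 58)) - 38899*4/(245*o) = -10422*1/(80*(78 + 58)) - 38899/((35*(-7))*(-1/24/(-4))) = -10422/(136*80) - 38899/((-(-245)*(-1)/(24*4))) = -10422/10880 - 38899/((-245*1/96)) = -10422*1/10880 - 38899/(-245/96) = -5211/5440 - 38899*(-96/245) = -5211/5440 + 533472/35 = 580381059/38080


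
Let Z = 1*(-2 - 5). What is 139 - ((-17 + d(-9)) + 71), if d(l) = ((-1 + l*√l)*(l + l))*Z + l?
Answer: 220 + 3402*I ≈ 220.0 + 3402.0*I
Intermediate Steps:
Z = -7 (Z = 1*(-7) = -7)
d(l) = l - 14*l*(-1 + l^(3/2)) (d(l) = ((-1 + l*√l)*(l + l))*(-7) + l = ((-1 + l^(3/2))*(2*l))*(-7) + l = (2*l*(-1 + l^(3/2)))*(-7) + l = -14*l*(-1 + l^(3/2)) + l = l - 14*l*(-1 + l^(3/2)))
139 - ((-17 + d(-9)) + 71) = 139 - ((-17 + (-3402*I + 15*(-9))) + 71) = 139 - ((-17 + (-3402*I - 135)) + 71) = 139 - ((-17 + (-135 - 3402*I)) + 71) = 139 - ((-152 - 3402*I) + 71) = 139 - (-81 - 3402*I) = 139 + (81 + 3402*I) = 220 + 3402*I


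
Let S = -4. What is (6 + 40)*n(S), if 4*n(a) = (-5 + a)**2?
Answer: 1863/2 ≈ 931.50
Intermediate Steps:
n(a) = (-5 + a)**2/4
(6 + 40)*n(S) = (6 + 40)*((-5 - 4)**2/4) = 46*((1/4)*(-9)**2) = 46*((1/4)*81) = 46*(81/4) = 1863/2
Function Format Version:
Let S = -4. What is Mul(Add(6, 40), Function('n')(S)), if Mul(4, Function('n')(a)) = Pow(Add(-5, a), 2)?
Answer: Rational(1863, 2) ≈ 931.50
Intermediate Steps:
Function('n')(a) = Mul(Rational(1, 4), Pow(Add(-5, a), 2))
Mul(Add(6, 40), Function('n')(S)) = Mul(Add(6, 40), Mul(Rational(1, 4), Pow(Add(-5, -4), 2))) = Mul(46, Mul(Rational(1, 4), Pow(-9, 2))) = Mul(46, Mul(Rational(1, 4), 81)) = Mul(46, Rational(81, 4)) = Rational(1863, 2)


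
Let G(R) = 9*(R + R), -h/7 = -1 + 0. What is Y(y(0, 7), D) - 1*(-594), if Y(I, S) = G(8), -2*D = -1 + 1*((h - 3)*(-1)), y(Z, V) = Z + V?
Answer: 738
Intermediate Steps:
y(Z, V) = V + Z
h = 7 (h = -7*(-1 + 0) = -7*(-1) = 7)
D = 5/2 (D = -(-1 + 1*((7 - 3)*(-1)))/2 = -(-1 + 1*(4*(-1)))/2 = -(-1 + 1*(-4))/2 = -(-1 - 4)/2 = -½*(-5) = 5/2 ≈ 2.5000)
G(R) = 18*R (G(R) = 9*(2*R) = 18*R)
Y(I, S) = 144 (Y(I, S) = 18*8 = 144)
Y(y(0, 7), D) - 1*(-594) = 144 - 1*(-594) = 144 + 594 = 738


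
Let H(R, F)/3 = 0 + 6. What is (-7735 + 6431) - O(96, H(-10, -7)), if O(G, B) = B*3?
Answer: -1358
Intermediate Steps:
H(R, F) = 18 (H(R, F) = 3*(0 + 6) = 3*6 = 18)
O(G, B) = 3*B
(-7735 + 6431) - O(96, H(-10, -7)) = (-7735 + 6431) - 3*18 = -1304 - 1*54 = -1304 - 54 = -1358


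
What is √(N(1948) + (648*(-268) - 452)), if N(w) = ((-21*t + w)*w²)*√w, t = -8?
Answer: 2*√(-43529 + 4014796832*√487) ≈ 5.9531e+5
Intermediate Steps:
N(w) = w^(5/2)*(168 + w) (N(w) = ((-21*(-8) + w)*w²)*√w = ((168 + w)*w²)*√w = (w²*(168 + w))*√w = w^(5/2)*(168 + w))
√(N(1948) + (648*(-268) - 452)) = √(1948^(5/2)*(168 + 1948) + (648*(-268) - 452)) = √((7589408*√487)*2116 + (-173664 - 452)) = √(16059187328*√487 - 174116) = √(-174116 + 16059187328*√487)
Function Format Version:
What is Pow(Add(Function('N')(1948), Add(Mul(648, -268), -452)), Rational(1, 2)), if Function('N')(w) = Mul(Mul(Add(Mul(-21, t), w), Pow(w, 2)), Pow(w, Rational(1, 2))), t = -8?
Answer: Mul(2, Pow(Add(-43529, Mul(4014796832, Pow(487, Rational(1, 2)))), Rational(1, 2))) ≈ 5.9531e+5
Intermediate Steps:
Function('N')(w) = Mul(Pow(w, Rational(5, 2)), Add(168, w)) (Function('N')(w) = Mul(Mul(Add(Mul(-21, -8), w), Pow(w, 2)), Pow(w, Rational(1, 2))) = Mul(Mul(Add(168, w), Pow(w, 2)), Pow(w, Rational(1, 2))) = Mul(Mul(Pow(w, 2), Add(168, w)), Pow(w, Rational(1, 2))) = Mul(Pow(w, Rational(5, 2)), Add(168, w)))
Pow(Add(Function('N')(1948), Add(Mul(648, -268), -452)), Rational(1, 2)) = Pow(Add(Mul(Pow(1948, Rational(5, 2)), Add(168, 1948)), Add(Mul(648, -268), -452)), Rational(1, 2)) = Pow(Add(Mul(Mul(7589408, Pow(487, Rational(1, 2))), 2116), Add(-173664, -452)), Rational(1, 2)) = Pow(Add(Mul(16059187328, Pow(487, Rational(1, 2))), -174116), Rational(1, 2)) = Pow(Add(-174116, Mul(16059187328, Pow(487, Rational(1, 2)))), Rational(1, 2))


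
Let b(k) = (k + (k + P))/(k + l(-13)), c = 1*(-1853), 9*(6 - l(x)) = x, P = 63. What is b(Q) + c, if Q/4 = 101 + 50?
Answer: -10185620/5503 ≈ -1850.9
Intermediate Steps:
l(x) = 6 - x/9
Q = 604 (Q = 4*(101 + 50) = 4*151 = 604)
c = -1853
b(k) = (63 + 2*k)/(67/9 + k) (b(k) = (k + (k + 63))/(k + (6 - ⅑*(-13))) = (k + (63 + k))/(k + (6 + 13/9)) = (63 + 2*k)/(k + 67/9) = (63 + 2*k)/(67/9 + k))
b(Q) + c = 9*(63 + 2*604)/(67 + 9*604) - 1853 = 9*(63 + 1208)/(67 + 5436) - 1853 = 9*1271/5503 - 1853 = 9*(1/5503)*1271 - 1853 = 11439/5503 - 1853 = -10185620/5503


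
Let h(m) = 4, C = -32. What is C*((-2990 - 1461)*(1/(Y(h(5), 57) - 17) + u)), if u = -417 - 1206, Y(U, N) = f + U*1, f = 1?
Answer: -693537016/3 ≈ -2.3118e+8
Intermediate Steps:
Y(U, N) = 1 + U (Y(U, N) = 1 + U*1 = 1 + U)
u = -1623
C*((-2990 - 1461)*(1/(Y(h(5), 57) - 17) + u)) = -32*(-2990 - 1461)*(1/((1 + 4) - 17) - 1623) = -(-142432)*(1/(5 - 17) - 1623) = -(-142432)*(1/(-12) - 1623) = -(-142432)*(-1/12 - 1623) = -(-142432)*(-19477)/12 = -32*86692127/12 = -693537016/3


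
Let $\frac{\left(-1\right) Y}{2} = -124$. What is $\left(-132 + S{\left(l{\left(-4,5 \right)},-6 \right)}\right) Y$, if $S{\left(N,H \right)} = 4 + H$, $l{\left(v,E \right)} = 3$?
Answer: $-33232$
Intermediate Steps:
$Y = 248$ ($Y = \left(-2\right) \left(-124\right) = 248$)
$\left(-132 + S{\left(l{\left(-4,5 \right)},-6 \right)}\right) Y = \left(-132 + \left(4 - 6\right)\right) 248 = \left(-132 - 2\right) 248 = \left(-134\right) 248 = -33232$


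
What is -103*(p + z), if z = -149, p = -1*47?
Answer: 20188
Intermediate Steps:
p = -47
-103*(p + z) = -103*(-47 - 149) = -103*(-196) = 20188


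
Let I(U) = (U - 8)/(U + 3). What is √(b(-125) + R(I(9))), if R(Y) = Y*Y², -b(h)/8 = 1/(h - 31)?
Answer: √45435/936 ≈ 0.22773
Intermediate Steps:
I(U) = (-8 + U)/(3 + U)
b(h) = -8/(-31 + h) (b(h) = -8/(h - 31) = -8/(-31 + h))
R(Y) = Y³
√(b(-125) + R(I(9))) = √(-8/(-31 - 125) + ((-8 + 9)/(3 + 9))³) = √(-8/(-156) + (1/12)³) = √(-8*(-1/156) + ((1/12)*1)³) = √(2/39 + (1/12)³) = √(2/39 + 1/1728) = √(1165/22464) = √45435/936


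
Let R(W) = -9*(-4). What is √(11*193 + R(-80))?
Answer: √2159 ≈ 46.465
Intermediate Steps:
R(W) = 36
√(11*193 + R(-80)) = √(11*193 + 36) = √(2123 + 36) = √2159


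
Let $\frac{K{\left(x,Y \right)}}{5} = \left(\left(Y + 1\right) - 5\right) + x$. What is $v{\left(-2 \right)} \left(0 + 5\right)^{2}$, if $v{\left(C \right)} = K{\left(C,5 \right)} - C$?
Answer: $-75$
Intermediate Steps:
$K{\left(x,Y \right)} = -20 + 5 Y + 5 x$ ($K{\left(x,Y \right)} = 5 \left(\left(\left(Y + 1\right) - 5\right) + x\right) = 5 \left(\left(\left(1 + Y\right) - 5\right) + x\right) = 5 \left(\left(-4 + Y\right) + x\right) = 5 \left(-4 + Y + x\right) = -20 + 5 Y + 5 x$)
$v{\left(C \right)} = 5 + 4 C$ ($v{\left(C \right)} = \left(-20 + 5 \cdot 5 + 5 C\right) - C = \left(-20 + 25 + 5 C\right) - C = \left(5 + 5 C\right) - C = 5 + 4 C$)
$v{\left(-2 \right)} \left(0 + 5\right)^{2} = \left(5 + 4 \left(-2\right)\right) \left(0 + 5\right)^{2} = \left(5 - 8\right) 5^{2} = \left(-3\right) 25 = -75$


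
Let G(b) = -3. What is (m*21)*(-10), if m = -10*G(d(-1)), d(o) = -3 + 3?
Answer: -6300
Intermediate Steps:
d(o) = 0
m = 30 (m = -10*(-3) = 30)
(m*21)*(-10) = (30*21)*(-10) = 630*(-10) = -6300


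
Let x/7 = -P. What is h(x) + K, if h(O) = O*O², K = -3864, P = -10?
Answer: 339136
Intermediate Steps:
x = 70 (x = 7*(-1*(-10)) = 7*10 = 70)
h(O) = O³
h(x) + K = 70³ - 3864 = 343000 - 3864 = 339136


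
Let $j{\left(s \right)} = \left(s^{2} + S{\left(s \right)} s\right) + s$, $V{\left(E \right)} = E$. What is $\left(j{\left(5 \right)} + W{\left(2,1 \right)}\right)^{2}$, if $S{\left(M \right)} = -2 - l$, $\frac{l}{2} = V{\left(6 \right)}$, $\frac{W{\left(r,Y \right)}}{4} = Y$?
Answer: $1296$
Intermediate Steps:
$W{\left(r,Y \right)} = 4 Y$
$l = 12$ ($l = 2 \cdot 6 = 12$)
$S{\left(M \right)} = -14$ ($S{\left(M \right)} = -2 - 12 = -14$)
$j{\left(s \right)} = s^{2} - 13 s$ ($j{\left(s \right)} = \left(s^{2} - 14 s\right) + s = s^{2} - 13 s$)
$\left(j{\left(5 \right)} + W{\left(2,1 \right)}\right)^{2} = \left(5 \left(-13 + 5\right) + 4 \cdot 1\right)^{2} = \left(5 \left(-8\right) + 4\right)^{2} = \left(-40 + 4\right)^{2} = \left(-36\right)^{2} = 1296$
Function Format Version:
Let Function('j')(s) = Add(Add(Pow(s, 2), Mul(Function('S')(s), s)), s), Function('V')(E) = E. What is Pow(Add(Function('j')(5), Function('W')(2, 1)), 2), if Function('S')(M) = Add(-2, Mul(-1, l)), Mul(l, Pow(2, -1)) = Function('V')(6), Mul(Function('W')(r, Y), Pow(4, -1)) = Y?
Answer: 1296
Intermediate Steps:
Function('W')(r, Y) = Mul(4, Y)
l = 12 (l = Mul(2, 6) = 12)
Function('S')(M) = -14 (Function('S')(M) = Add(-2, Mul(-1, 12)) = Add(-2, -12) = -14)
Function('j')(s) = Add(Pow(s, 2), Mul(-13, s)) (Function('j')(s) = Add(Add(Pow(s, 2), Mul(-14, s)), s) = Add(Pow(s, 2), Mul(-13, s)))
Pow(Add(Function('j')(5), Function('W')(2, 1)), 2) = Pow(Add(Mul(5, Add(-13, 5)), Mul(4, 1)), 2) = Pow(Add(Mul(5, -8), 4), 2) = Pow(Add(-40, 4), 2) = Pow(-36, 2) = 1296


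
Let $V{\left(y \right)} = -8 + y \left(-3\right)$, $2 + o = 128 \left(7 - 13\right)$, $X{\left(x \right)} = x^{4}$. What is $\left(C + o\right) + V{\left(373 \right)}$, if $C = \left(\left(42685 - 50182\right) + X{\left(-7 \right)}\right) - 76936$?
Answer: $-83929$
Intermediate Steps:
$o = -770$ ($o = -2 + 128 \left(7 - 13\right) = -2 + 128 \left(-6\right) = -2 - 768 = -770$)
$C = -82032$ ($C = \left(\left(42685 - 50182\right) + \left(-7\right)^{4}\right) - 76936 = \left(\left(42685 - 50182\right) + 2401\right) - 76936 = \left(-7497 + 2401\right) - 76936 = -5096 - 76936 = -82032$)
$V{\left(y \right)} = -8 - 3 y$
$\left(C + o\right) + V{\left(373 \right)} = \left(-82032 - 770\right) - 1127 = -82802 - 1127 = -83929$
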